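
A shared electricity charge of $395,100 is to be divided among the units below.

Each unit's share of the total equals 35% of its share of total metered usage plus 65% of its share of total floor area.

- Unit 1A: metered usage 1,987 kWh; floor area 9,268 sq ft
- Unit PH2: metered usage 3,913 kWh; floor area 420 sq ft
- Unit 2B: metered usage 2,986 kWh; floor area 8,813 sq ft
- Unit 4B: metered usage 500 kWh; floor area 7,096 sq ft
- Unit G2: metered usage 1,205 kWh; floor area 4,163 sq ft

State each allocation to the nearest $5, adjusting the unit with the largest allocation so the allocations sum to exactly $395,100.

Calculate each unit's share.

Unit 1A: $105,920; Unit PH2: $54,715; Unit 2B: $115,040; Unit 4B: $67,765; Unit G2: $51,660

Totals — metered usage 10,591, floor area 29,760.
Composite weights (35% metered usage + 65% floor area): Unit 1A 0.2681; Unit PH2 0.1385; Unit 2B 0.2912; Unit 4B 0.1715; Unit G2 0.1307.
Proportional shares: Unit 1A 105,922.48; Unit PH2 54,715.82; Unit 2B 115,039.83; Unit 4B 67,763.61; Unit G2 51,658.25.
At nearest $5: Unit 1A $105,920; Unit PH2 $54,715; Unit 2B $115,040; Unit 4B $67,765; Unit G2 $51,660. Sum = $395,100.
Rounded total matches; no reconciliation needed.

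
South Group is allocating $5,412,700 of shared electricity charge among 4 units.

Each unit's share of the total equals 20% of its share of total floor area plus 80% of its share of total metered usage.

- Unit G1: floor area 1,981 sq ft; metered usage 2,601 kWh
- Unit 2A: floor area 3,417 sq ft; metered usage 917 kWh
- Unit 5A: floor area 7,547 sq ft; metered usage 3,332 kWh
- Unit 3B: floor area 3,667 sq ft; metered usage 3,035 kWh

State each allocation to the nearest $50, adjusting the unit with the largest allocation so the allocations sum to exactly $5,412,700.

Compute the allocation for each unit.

Floor area total 16,612; metered usage total 9,885.
Combined weights (20% floor area + 80% metered usage): Unit G1 0.2344; Unit 2A 0.1154; Unit 5A 0.3605; Unit 3B 0.2898.
Unrounded shares: Unit G1 1,268,471.59; Unit 2A 624,367.88; Unit 5A 1,951,403.55; Unit 3B 1,568,456.98.
Rounded to nearest $50: Unit G1 $1,268,450; Unit 2A $624,350; Unit 5A $1,951,400; Unit 3B $1,568,450. Sum = $5,412,650.
Difference $5,412,700 − $5,412,650 = +$50 applied to largest allocation (Unit 5A): Unit 5A becomes $1,951,450.

Unit G1: $1,268,450 · Unit 2A: $624,350 · Unit 5A: $1,951,450 · Unit 3B: $1,568,450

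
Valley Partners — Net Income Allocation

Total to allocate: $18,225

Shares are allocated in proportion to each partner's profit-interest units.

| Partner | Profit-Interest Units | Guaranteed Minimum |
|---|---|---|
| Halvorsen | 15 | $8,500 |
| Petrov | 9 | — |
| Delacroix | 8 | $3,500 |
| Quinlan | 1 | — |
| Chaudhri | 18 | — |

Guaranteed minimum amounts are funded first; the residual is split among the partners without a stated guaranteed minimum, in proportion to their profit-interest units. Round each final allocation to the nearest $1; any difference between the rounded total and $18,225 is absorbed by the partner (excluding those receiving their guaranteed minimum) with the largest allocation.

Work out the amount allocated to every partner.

Halvorsen: $8,500; Petrov: $2,001; Delacroix: $3,500; Quinlan: $222; Chaudhri: $4,002

Fund the minimums — Halvorsen $8,500; Delacroix $3,500. Remaining pool $6,225.
Remaining pool split over remaining profit-interest units 28: Petrov 2,000.89 → $2,001; Quinlan 222.32 → $222; Chaudhri 4,001.79 → $4,002.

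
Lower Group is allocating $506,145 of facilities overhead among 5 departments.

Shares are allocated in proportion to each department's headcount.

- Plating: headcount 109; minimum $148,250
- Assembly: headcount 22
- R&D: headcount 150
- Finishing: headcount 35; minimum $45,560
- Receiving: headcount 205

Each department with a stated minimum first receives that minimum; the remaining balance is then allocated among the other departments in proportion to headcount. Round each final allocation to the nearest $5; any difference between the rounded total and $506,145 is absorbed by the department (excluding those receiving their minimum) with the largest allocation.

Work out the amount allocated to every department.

Plating: $148,250; Assembly: $18,225; R&D: $124,270; Finishing: $45,560; Receiving: $169,840

Fund the minimums — Plating $148,250; Finishing $45,560. Remaining pool $312,335.
Remaining pool split over remaining headcount 377: Assembly 18,226.45 → $18,225; R&D 124,271.22 → $124,270; Receiving 169,837.33 → $169,835.
Rounding difference +$5 applied to Receiving → $169,840.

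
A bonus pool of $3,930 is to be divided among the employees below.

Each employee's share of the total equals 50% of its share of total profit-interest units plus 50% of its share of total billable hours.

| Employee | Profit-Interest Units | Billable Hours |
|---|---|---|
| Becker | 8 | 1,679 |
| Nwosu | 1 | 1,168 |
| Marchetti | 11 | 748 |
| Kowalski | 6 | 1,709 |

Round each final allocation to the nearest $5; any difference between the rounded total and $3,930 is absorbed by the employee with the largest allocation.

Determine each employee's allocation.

Totals — profit-interest units 26, billable hours 5,304.
Combined weights (50% profit-interest units + 50% billable hours): Becker 0.3121; Nwosu 0.1293; Marchetti 0.2821; Kowalski 0.2765.
Pro-rata amounts: Becker 1,226.64; Nwosu 508.29; Marchetti 1,108.46; Kowalski 1,086.60.
After rounding ($5): Becker $1,225; Nwosu $510; Marchetti $1,110; Kowalski $1,085. Sum = $3,930.
Rounded total matches; no reconciliation needed.

Becker: $1,225 | Nwosu: $510 | Marchetti: $1,110 | Kowalski: $1,085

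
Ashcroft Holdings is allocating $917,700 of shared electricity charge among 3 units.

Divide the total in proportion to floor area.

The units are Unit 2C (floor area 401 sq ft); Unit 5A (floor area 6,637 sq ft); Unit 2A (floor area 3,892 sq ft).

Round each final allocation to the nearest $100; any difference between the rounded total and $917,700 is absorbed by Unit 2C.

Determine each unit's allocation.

Sum of floor area: 10,930.
Unrounded shares: Unit 2C 401/10,930 × $917,700 = 33,668.59; Unit 5A 6,637/10,930 × $917,700 = 557,252.96; Unit 2A 3,892/10,930 × $917,700 = 326,778.44.
At nearest $100: Unit 2C $33,700; Unit 5A $557,300; Unit 2A $326,800. Sum = $917,800.
Difference $917,700 − $917,800 = −$100 applied to Unit 2C: Unit 2C becomes $33,600.

Unit 2C: $33,600 · Unit 5A: $557,300 · Unit 2A: $326,800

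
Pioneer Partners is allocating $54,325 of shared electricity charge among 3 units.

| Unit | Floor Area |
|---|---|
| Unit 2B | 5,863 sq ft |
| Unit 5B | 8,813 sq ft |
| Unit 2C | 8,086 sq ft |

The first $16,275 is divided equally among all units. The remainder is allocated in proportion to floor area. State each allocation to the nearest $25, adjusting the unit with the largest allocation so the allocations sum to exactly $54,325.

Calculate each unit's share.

Unit 2B: $15,225; Unit 5B: $20,150; Unit 2C: $18,950

First tranche $16,275 split equally: $5,425 each.
Remainder $38,050 by floor area (total 22,762): Unit 2B 9,800.86 → $9,800; Unit 5B 14,732.21 → $14,725; Unit 2C 13,516.93 → $13,525.
Totals: Unit 2B $5,425 + $9,800 = $15,225; Unit 5B $5,425 + $14,725 = $20,150; Unit 2C $5,425 + $13,525 = $18,950.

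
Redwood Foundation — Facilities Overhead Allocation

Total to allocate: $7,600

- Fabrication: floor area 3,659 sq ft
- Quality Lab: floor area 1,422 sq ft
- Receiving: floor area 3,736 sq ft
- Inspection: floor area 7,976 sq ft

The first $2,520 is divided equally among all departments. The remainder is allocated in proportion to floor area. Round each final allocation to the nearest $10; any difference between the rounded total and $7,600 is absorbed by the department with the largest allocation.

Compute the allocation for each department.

Fabrication: $1,740; Quality Lab: $1,060; Receiving: $1,760; Inspection: $3,040

$2,520 shared equally gives $630 per department.
Remainder $5,080 by floor area (total 16,793): Fabrication 1,106.87 → $1,110; Quality Lab 430.16 → $430; Receiving 1,130.17 → $1,130; Inspection 2,412.80 → $2,410.
Totals: Fabrication $630 + $1,110 = $1,740; Quality Lab $630 + $430 = $1,060; Receiving $630 + $1,130 = $1,760; Inspection $630 + $2,410 = $3,040.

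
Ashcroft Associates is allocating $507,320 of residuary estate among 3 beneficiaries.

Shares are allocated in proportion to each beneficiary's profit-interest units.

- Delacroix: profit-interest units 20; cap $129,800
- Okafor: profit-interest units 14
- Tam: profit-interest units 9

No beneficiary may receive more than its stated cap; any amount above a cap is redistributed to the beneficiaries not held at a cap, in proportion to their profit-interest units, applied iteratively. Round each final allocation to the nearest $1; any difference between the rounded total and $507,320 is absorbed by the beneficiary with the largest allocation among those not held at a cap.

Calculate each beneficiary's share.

Delacroix: $129,800 | Okafor: $229,795 | Tam: $147,725

Profit-interest units total: 43.
Unconstrained shares: Delacroix 235,962.79; Okafor 165,173.95; Tam 106,183.26.
Held at cap: Delacroix ($129,800); residual $377,520 reallocated over remaining profit-interest units 23.
Redistributed shares: Okafor 229,794.78 → $229,795; Tam 147,725.22 → $147,725.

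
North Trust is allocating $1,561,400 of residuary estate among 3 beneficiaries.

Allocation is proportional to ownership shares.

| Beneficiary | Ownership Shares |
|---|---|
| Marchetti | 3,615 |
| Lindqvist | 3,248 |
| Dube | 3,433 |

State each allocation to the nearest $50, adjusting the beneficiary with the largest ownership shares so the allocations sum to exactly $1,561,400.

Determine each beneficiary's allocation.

Marchetti: $548,250 | Lindqvist: $492,550 | Dube: $520,600

Combined ownership shares = 10,296.
Proportional shares: Marchetti 3,615/10,296 × $1,561,400 = 548,218.82; Lindqvist 3,248/10,296 × $1,561,400 = 492,562.86; Dube 3,433/10,296 × $1,561,400 = 520,618.32.
Rounded to nearest $50: Marchetti $548,200; Lindqvist $492,550; Dube $520,600. Sum = $1,561,350.
Difference $1,561,400 − $1,561,350 = +$50 applied to largest ownership shares (Marchetti): Marchetti becomes $548,250.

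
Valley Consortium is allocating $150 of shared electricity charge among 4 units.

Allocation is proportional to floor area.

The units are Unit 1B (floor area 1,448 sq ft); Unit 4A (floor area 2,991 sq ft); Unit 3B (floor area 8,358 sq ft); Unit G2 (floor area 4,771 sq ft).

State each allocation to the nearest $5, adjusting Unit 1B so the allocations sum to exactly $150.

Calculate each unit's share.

Sum of floor area: 17,568.
Raw shares: Unit 1B 1,448/17,568 × $150 = 12.36; Unit 4A 2,991/17,568 × $150 = 25.54; Unit 3B 8,358/17,568 × $150 = 71.36; Unit G2 4,771/17,568 × $150 = 40.74.
Rounded to nearest $5: Unit 1B $10; Unit 4A $25; Unit 3B $70; Unit G2 $40. Sum = $145.
Difference $150 − $145 = +$5 applied to Unit 1B: Unit 1B becomes $15.

Unit 1B: $15; Unit 4A: $25; Unit 3B: $70; Unit G2: $40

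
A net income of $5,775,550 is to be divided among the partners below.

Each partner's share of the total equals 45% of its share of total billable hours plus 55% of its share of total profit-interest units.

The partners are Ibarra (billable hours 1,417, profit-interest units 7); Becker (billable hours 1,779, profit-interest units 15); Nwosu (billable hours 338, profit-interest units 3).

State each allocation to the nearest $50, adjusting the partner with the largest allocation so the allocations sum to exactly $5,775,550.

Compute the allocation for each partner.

Ibarra: $1,931,550 · Becker: $3,214,250 · Nwosu: $629,750

Totals — billable hours 3,534, profit-interest units 25.
Composite weights (45% billable hours + 55% profit-interest units): Ibarra 0.3344; Becker 0.5565; Nwosu 0.1090.
Pro-rata amounts: Ibarra 1,931,534.15; Becker 3,214,255.37; Nwosu 629,760.48.
Rounded to nearest $50: Ibarra $1,931,550; Becker $3,214,250; Nwosu $629,750. Sum = $5,775,550.
Rounded total matches; no reconciliation needed.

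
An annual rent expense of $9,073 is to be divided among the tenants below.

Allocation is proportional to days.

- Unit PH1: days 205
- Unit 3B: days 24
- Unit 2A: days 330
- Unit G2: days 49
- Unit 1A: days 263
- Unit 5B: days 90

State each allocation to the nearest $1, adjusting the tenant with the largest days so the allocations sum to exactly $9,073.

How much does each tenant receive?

Combined days = 961.
Pro-rata amounts: Unit PH1 205/961 × $9,073 = 1,935.45; Unit 3B 24/961 × $9,073 = 226.59; Unit 2A 330/961 × $9,073 = 3,115.60; Unit G2 49/961 × $9,073 = 462.62; Unit 1A 263/961 × $9,073 = 2,483.04; Unit 5B 90/961 × $9,073 = 849.71.
Rounded to nearest $1: Unit PH1 $1,935; Unit 3B $227; Unit 2A $3,116; Unit G2 $463; Unit 1A $2,483; Unit 5B $850. Sum = $9,074.
Difference $9,073 − $9,074 = −$1 applied to largest days (Unit 2A): Unit 2A becomes $3,115.

Unit PH1: $1,935; Unit 3B: $227; Unit 2A: $3,115; Unit G2: $463; Unit 1A: $2,483; Unit 5B: $850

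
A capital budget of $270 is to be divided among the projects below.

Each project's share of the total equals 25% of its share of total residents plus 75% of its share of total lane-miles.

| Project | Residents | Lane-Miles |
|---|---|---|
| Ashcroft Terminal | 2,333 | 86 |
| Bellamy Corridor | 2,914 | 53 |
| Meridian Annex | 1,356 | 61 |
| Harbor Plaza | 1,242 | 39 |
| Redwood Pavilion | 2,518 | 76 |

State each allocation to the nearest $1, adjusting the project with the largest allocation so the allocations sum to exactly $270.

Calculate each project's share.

Ashcroft Terminal: $71; Bellamy Corridor: $53; Meridian Annex: $48; Harbor Plaza: $33; Redwood Pavilion: $65

Totals — residents 10,363, lane-miles 315.
Composite weights (25% residents + 75% lane-miles): Ashcroft Terminal 0.2610; Bellamy Corridor 0.1965; Meridian Annex 0.1780; Harbor Plaza 0.1228; Redwood Pavilion 0.2417.
Pro-rata amounts: Ashcroft Terminal 70.48; Bellamy Corridor 53.05; Meridian Annex 48.05; Harbor Plaza 33.16; Redwood Pavilion 65.26.
After rounding ($1): Ashcroft Terminal $70; Bellamy Corridor $53; Meridian Annex $48; Harbor Plaza $33; Redwood Pavilion $65. Sum = $269.
Difference $270 − $269 = +$1 applied to largest allocation (Ashcroft Terminal): Ashcroft Terminal becomes $71.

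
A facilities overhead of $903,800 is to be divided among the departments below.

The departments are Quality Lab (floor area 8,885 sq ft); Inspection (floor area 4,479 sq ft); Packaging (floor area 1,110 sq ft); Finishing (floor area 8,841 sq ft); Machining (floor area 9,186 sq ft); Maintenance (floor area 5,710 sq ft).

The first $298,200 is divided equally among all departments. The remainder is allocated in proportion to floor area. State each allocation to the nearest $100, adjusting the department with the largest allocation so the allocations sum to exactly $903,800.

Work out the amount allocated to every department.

Quality Lab: $190,500; Inspection: $120,700; Packaging: $67,300; Finishing: $189,800; Machining: $195,300; Maintenance: $140,200

Equal tier: $298,200 ÷ 6 = $49,700 apiece.
Remainder $605,600 by floor area (total 38,211): Quality Lab 140,816.94 → $140,800; Inspection 70,986.95 → $71,000; Packaging 17,592.21 → $17,600; Finishing 140,119.59 → $140,100; Machining 145,587.44 → $145,600; Maintenance 90,496.87 → $90,500.
Totals: Quality Lab $49,700 + $140,800 = $190,500; Inspection $49,700 + $71,000 = $120,700; Packaging $49,700 + $17,600 = $67,300; Finishing $49,700 + $140,100 = $189,800; Machining $49,700 + $145,600 = $195,300; Maintenance $49,700 + $90,500 = $140,200.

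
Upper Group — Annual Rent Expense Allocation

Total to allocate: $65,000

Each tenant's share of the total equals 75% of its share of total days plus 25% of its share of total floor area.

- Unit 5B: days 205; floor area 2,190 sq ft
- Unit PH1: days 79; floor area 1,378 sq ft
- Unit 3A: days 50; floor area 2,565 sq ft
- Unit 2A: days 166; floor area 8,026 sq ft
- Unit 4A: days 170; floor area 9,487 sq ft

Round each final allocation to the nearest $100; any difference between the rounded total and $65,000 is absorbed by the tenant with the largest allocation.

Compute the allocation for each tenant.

Unit 5B: $16,400; Unit PH1: $6,700; Unit 3A: $5,400; Unit 2A: $17,600; Unit 4A: $18,900

Days total 670; floor area total 23,646.
Combined weights (75% days + 25% floor area): Unit 5B 0.2526; Unit PH1 0.1030; Unit 3A 0.0831; Unit 2A 0.2707; Unit 4A 0.2906.
Proportional shares: Unit 5B 16,421.06; Unit PH1 6,695.12; Unit 3A 5,400.78; Unit 2A 17,593.98; Unit 4A 18,889.06.
Rounded to nearest $100: Unit 5B $16,400; Unit PH1 $6,700; Unit 3A $5,400; Unit 2A $17,600; Unit 4A $18,900. Sum = $65,000.
No rounding difference to absorb.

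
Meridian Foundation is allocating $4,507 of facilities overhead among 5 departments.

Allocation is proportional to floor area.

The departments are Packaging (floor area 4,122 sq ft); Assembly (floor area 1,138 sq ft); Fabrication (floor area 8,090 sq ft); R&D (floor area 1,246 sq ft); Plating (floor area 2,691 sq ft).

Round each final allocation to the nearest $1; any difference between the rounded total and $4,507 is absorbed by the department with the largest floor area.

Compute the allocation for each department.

Floor area total: 4,122 + 1,138 + 8,090 + 1,246 + 2,691 = 17,287.
Proportional shares: Packaging 1,074.67; Assembly 296.69; Fabrication 2,109.19; R&D 324.85; Plating 701.59.
Rounded to nearest $1: Packaging $1,075; Assembly $297; Fabrication $2,109; R&D $325; Plating $702. Sum = $4,508.
Difference $4,507 − $4,508 = −$1 applied to largest floor area (Fabrication): Fabrication becomes $2,108.

Packaging: $1,075 | Assembly: $297 | Fabrication: $2,108 | R&D: $325 | Plating: $702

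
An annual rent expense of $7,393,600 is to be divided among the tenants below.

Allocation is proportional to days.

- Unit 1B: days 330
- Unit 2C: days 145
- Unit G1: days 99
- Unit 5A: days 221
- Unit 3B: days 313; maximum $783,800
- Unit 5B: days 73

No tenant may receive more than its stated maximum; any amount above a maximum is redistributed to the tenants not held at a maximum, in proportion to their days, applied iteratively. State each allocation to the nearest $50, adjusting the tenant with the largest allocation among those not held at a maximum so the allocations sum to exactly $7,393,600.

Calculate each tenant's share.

Total days = 1,181.
Pro-rata shares before constraints: Unit 1B 2,065,950.89; Unit 2C 907,766.30; Unit G1 619,785.27; Unit 5A 1,383,561.05; Unit 3B 1,959,523.12; Unit 5B 457,013.38.
Held at cap: Unit 3B ($783,800); balance $6,609,800 reallocated over remaining days 868.
Redistributed shares: Unit 1B 2,512,942.40 → $2,512,950; Unit 2C 1,104,171.66 → $1,104,150; Unit G1 753,882.72 → $753,900; Unit 5A 1,682,909.91 → $1,682,900; Unit 5B 555,893.32 → $555,900.

Unit 1B: $2,512,950 | Unit 2C: $1,104,150 | Unit G1: $753,900 | Unit 5A: $1,682,900 | Unit 3B: $783,800 | Unit 5B: $555,900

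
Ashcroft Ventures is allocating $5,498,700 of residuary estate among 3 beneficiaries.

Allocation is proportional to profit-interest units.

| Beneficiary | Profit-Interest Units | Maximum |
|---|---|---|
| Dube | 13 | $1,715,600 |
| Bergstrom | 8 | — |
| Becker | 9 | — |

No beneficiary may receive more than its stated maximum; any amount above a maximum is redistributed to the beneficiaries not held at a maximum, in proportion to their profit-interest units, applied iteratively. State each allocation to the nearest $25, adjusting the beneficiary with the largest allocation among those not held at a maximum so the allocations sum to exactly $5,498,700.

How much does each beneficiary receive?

Dube: $1,715,600 · Bergstrom: $1,780,275 · Becker: $2,002,825

Profit-interest units total: 30.
Pro-rata shares before constraints: Dube 2,382,770.00; Bergstrom 1,466,320.00; Becker 1,649,610.00.
Cap binds for Dube ($1,715,600); balance $3,783,100 reallocated over remaining profit-interest units 17.
Remaining shares: Bergstrom 1,780,282.35 → $1,780,275; Becker 2,002,817.65 → $2,002,825.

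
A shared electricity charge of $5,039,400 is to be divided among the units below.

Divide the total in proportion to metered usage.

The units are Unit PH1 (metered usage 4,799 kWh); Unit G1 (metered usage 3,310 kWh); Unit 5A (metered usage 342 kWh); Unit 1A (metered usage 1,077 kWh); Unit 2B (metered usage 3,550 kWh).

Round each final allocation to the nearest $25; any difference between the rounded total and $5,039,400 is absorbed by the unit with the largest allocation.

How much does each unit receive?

Unit PH1: $1,849,250; Unit G1: $1,275,450; Unit 5A: $131,775; Unit 1A: $415,000; Unit 2B: $1,367,925

Combined metered usage = 13,078.
Raw shares: Unit PH1 4,799/13,078 × $5,039,400 = 1,849,218.58; Unit G1 3,310/13,078 × $5,039,400 = 1,275,456.03; Unit 5A 342/13,078 × $5,039,400 = 131,784.28; Unit 1A 1,077/13,078 × $5,039,400 = 415,004.88; Unit 2B 3,550/13,078 × $5,039,400 = 1,367,936.23.
After rounding ($25): Unit PH1 $1,849,225; Unit G1 $1,275,450; Unit 5A $131,775; Unit 1A $415,000; Unit 2B $1,367,925. Sum = $5,039,375.
Difference $5,039,400 − $5,039,375 = +$25 applied to largest allocation (Unit PH1): Unit PH1 becomes $1,849,250.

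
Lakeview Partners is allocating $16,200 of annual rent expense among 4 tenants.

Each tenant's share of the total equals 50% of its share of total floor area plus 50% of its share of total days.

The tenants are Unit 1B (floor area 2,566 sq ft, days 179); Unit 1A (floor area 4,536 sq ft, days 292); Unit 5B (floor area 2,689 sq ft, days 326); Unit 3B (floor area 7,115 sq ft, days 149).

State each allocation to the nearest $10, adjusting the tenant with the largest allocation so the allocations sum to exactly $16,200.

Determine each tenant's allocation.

Totals — floor area 16,906, days 946.
Blended shares (50% floor area + 50% days): Unit 1B 0.1705; Unit 1A 0.2885; Unit 5B 0.2518; Unit 3B 0.2892.
Pro-rata amounts: Unit 1B 2,762.09; Unit 1A 4,673.50; Unit 5B 4,079.69; Unit 3B 4,684.73.
At nearest $10: Unit 1B $2,760; Unit 1A $4,670; Unit 5B $4,080; Unit 3B $4,680. Sum = $16,190.
Difference $16,200 − $16,190 = +$10 applied to largest allocation (Unit 3B): Unit 3B becomes $4,690.

Unit 1B: $2,760 | Unit 1A: $4,670 | Unit 5B: $4,080 | Unit 3B: $4,690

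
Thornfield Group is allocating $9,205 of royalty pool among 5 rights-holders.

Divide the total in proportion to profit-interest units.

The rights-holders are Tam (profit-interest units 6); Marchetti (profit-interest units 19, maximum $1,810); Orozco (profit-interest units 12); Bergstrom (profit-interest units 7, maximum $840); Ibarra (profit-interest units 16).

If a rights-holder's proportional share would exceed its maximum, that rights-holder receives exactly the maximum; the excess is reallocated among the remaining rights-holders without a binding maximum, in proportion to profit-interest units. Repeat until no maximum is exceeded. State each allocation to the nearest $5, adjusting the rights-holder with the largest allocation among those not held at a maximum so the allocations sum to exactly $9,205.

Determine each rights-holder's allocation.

Tam: $1,155 · Marchetti: $1,810 · Orozco: $2,315 · Bergstrom: $840 · Ibarra: $3,085

Total profit-interest units = 60.
Proportional shares (ignoring caps): Tam 920.50; Marchetti 2,914.92; Orozco 1,841.00; Bergstrom 1,073.92; Ibarra 2,454.67.
Held at cap: Marchetti ($1,810), Bergstrom ($840); remaining pool $6,555 reallocated over remaining profit-interest units 34.
Shares after redistribution: Tam 1,156.76 → $1,155; Orozco 2,313.53 → $2,315; Ibarra 3,084.71 → $3,085.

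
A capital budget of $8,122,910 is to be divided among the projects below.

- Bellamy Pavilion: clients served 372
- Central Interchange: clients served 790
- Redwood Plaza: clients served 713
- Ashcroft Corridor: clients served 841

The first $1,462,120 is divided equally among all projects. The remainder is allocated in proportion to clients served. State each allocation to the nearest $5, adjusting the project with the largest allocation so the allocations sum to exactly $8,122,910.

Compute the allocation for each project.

Bellamy Pavilion: $1,277,835 | Central Interchange: $2,302,945 | Redwood Plaza: $2,114,110 | Ashcroft Corridor: $2,428,020

$1,462,120 shared equally gives $365,530 per project.
Remainder $6,660,790 by clients served (total 2,716): Bellamy Pavilion 912,302.61 → $912,305; Central Interchange 1,937,416.83 → $1,937,415; Redwood Plaza 1,748,580.00 → $1,748,580; Ashcroft Corridor 2,062,490.57 → $2,062,490.
Totals: Bellamy Pavilion $365,530 + $912,305 = $1,277,835; Central Interchange $365,530 + $1,937,415 = $2,302,945; Redwood Plaza $365,530 + $1,748,580 = $2,114,110; Ashcroft Corridor $365,530 + $2,062,490 = $2,428,020.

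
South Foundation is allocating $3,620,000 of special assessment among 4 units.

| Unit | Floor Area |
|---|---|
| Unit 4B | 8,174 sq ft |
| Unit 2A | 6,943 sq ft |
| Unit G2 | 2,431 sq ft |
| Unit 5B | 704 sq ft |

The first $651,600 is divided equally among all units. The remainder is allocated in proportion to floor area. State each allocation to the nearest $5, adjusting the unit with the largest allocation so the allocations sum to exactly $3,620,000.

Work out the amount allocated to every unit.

First tranche $651,600 split equally: $162,900 each.
Remainder $2,968,400 by floor area (total 18,252): Unit 4B 1,329,372.21 → $1,329,370; Unit 2A 1,129,169.47 → $1,129,170; Unit G2 395,363.82 → $395,365; Unit 5B 114,494.50 → $114,495.
Totals: Unit 4B $162,900 + $1,329,370 = $1,492,270; Unit 2A $162,900 + $1,129,170 = $1,292,070; Unit G2 $162,900 + $395,365 = $558,265; Unit 5B $162,900 + $114,495 = $277,395.

Unit 4B: $1,492,270 · Unit 2A: $1,292,070 · Unit G2: $558,265 · Unit 5B: $277,395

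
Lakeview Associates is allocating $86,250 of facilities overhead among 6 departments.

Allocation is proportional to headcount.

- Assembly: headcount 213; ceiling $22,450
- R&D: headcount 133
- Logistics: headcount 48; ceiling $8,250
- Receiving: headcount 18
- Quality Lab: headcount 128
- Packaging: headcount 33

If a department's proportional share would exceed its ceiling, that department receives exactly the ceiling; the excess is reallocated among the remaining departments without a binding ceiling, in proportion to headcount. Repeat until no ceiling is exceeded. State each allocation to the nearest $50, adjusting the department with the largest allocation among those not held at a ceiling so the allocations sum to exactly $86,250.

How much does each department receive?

Assembly: $22,450; R&D: $23,650; Logistics: $8,250; Receiving: $3,200; Quality Lab: $22,800; Packaging: $5,900

Sum of headcount: 573.
Unconstrained shares: Assembly 32,061.52; R&D 20,019.63; Logistics 7,225.13; Receiving 2,709.42; Quality Lab 19,267.02; Packaging 4,967.28.
Held at cap: Assembly ($22,450); balance $63,800 reallocated over remaining headcount 360.
Held at cap: Logistics ($8,250); balance $55,550 reallocated over remaining headcount 312.
Remaining shares: R&D 23,679.97 → $23,700; Receiving 3,204.81 → $3,200; Quality Lab 22,789.74 → $22,800; Packaging 5,875.48 → $5,900.
Rounding difference −$50 applied to R&D → $23,650.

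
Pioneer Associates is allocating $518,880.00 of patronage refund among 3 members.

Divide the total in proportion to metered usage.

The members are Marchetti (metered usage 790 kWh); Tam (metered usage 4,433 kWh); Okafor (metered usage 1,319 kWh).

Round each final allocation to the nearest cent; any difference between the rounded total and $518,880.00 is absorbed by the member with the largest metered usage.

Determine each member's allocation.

Total metered usage = 790 + 4,433 + 1,319 = 6,542.
Raw shares: Marchetti 62,659.0034; Tam 351,604.2556; Okafor 104,616.7411.
Rounded to nearest cent: Marchetti $62,659.00; Tam $351,604.26; Okafor $104,616.74. Sum = $518,880.00.
Rounded total matches; no reconciliation needed.

Marchetti: $62,659.00 · Tam: $351,604.26 · Okafor: $104,616.74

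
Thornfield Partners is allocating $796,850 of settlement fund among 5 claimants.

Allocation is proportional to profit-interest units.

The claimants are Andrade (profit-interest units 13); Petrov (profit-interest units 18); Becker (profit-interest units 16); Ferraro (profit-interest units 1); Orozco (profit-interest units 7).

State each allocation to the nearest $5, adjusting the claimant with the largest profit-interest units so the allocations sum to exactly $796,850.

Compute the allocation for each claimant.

Andrade: $188,345 | Petrov: $260,790 | Becker: $231,810 | Ferraro: $14,490 | Orozco: $101,415

Sum of profit-interest units: 55.
Pro-rata amounts: Andrade 13/55 × $796,850 = 188,346.36; Petrov 18/55 × $796,850 = 260,787.27; Becker 16/55 × $796,850 = 231,810.91; Ferraro 1/55 × $796,850 = 14,488.18; Orozco 7/55 × $796,850 = 101,417.27.
Rounded to nearest $5: Andrade $188,345; Petrov $260,785; Becker $231,810; Ferraro $14,490; Orozco $101,415. Sum = $796,845.
Difference $796,850 − $796,845 = +$5 applied to largest profit-interest units (Petrov): Petrov becomes $260,790.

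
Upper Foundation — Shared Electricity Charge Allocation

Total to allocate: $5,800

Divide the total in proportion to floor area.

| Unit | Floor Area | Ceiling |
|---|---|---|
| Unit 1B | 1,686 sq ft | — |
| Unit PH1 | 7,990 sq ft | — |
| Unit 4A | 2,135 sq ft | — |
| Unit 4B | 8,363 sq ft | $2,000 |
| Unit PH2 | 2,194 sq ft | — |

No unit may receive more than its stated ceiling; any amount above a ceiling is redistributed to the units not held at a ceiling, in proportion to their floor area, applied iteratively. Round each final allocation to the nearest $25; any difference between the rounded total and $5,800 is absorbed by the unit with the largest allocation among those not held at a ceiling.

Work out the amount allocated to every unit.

Sum of floor area: 22,368.
Pro-rata shares before constraints: Unit 1B 437.18; Unit PH1 2,071.80; Unit 4A 553.60; Unit 4B 2,168.52; Unit PH2 568.90.
Capped: Unit 4B ($2,000); remaining pool $3,800 reallocated over remaining floor area 14,005.
Shares after redistribution: Unit 1B 457.47 → $450; Unit PH1 2,167.94 → $2,175; Unit 4A 579.29 → $575; Unit PH2 595.30 → $600.

Unit 1B: $450 | Unit PH1: $2,175 | Unit 4A: $575 | Unit 4B: $2,000 | Unit PH2: $600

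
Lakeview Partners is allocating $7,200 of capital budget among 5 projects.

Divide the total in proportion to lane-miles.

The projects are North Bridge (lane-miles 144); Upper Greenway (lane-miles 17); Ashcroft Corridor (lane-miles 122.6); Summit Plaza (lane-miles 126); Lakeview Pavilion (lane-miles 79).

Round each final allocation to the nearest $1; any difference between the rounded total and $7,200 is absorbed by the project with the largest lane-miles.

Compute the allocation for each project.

Combined lane-miles = 144 + 17 + 122.6 + 126 + 79 = 488.6.
Unrounded shares: North Bridge 2,121.98; Upper Greenway 250.51; Ashcroft Corridor 1,806.63; Summit Plaza 1,856.73; Lakeview Pavilion 1,164.14.
After rounding ($1): North Bridge $2,122; Upper Greenway $251; Ashcroft Corridor $1,807; Summit Plaza $1,857; Lakeview Pavilion $1,164. Sum = $7,201.
Difference $7,200 − $7,201 = −$1 applied to largest lane-miles (North Bridge): North Bridge becomes $2,121.

North Bridge: $2,121 · Upper Greenway: $251 · Ashcroft Corridor: $1,807 · Summit Plaza: $1,857 · Lakeview Pavilion: $1,164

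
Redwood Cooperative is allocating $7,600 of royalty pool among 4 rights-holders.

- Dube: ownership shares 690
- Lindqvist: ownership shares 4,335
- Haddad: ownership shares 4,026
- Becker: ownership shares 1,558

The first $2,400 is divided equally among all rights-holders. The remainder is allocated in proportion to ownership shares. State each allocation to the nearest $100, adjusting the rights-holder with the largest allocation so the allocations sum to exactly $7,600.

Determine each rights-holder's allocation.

Dube: $900 · Lindqvist: $2,700 · Haddad: $2,600 · Becker: $1,400

Equal tier: $2,400 ÷ 4 = $600 apiece.
Remainder $5,200 by ownership shares (total 10,609): Dube 338.20 → $300; Lindqvist 2,124.80 → $2,100; Haddad 1,973.34 → $2,000; Becker 763.65 → $800.
Totals: Dube $600 + $300 = $900; Lindqvist $600 + $2,100 = $2,700; Haddad $600 + $2,000 = $2,600; Becker $600 + $800 = $1,400.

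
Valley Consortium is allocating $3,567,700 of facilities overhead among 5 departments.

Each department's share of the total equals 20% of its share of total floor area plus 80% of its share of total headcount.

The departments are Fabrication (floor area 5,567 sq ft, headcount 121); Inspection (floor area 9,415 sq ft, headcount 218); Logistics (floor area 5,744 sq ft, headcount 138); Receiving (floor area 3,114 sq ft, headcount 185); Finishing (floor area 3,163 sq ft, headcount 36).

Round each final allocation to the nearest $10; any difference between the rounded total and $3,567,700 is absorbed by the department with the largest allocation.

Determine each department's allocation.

Fabrication: $641,880; Inspection: $1,140,200; Logistics: $716,070; Receiving: $838,760; Finishing: $230,790

Floor area total 27,003; headcount total 698.
Combined weights (20% floor area + 80% headcount): Fabrication 0.1799; Inspection 0.3196; Logistics 0.2007; Receiving 0.2351; Finishing 0.0647.
Raw shares: Fabrication 641,880.62; Inspection 1,140,200.27; Logistics 716,071.68; Receiving 838,760.88; Finishing 230,786.56.
Rounded to nearest $10: Fabrication $641,880; Inspection $1,140,200; Logistics $716,070; Receiving $838,760; Finishing $230,790. Sum = $3,567,700.
Rounded total matches; no reconciliation needed.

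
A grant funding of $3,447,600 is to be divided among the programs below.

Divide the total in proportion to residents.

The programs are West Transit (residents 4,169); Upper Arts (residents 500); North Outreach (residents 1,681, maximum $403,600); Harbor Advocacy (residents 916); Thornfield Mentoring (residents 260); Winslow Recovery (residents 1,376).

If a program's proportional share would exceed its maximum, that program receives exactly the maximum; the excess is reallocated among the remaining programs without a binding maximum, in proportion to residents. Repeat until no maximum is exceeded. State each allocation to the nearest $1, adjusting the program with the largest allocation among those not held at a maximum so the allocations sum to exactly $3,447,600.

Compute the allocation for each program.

Combined residents = 8,902.
Pro-rata shares before constraints: West Transit 1,614,585.98; Upper Arts 193,641.88; North Outreach 651,023.99; Harbor Advocacy 354,751.92; Thornfield Mentoring 100,693.78; Winslow Recovery 532,902.45.
Held at cap: North Outreach ($403,600); remaining pool $3,044,000 reallocated over remaining residents 7,221.
Shares after redistribution: West Transit 1,757,434.70 → $1,757,435; Upper Arts 210,774.13 → $210,774; Harbor Advocacy 386,138.21 → $386,138; Thornfield Mentoring 109,602.55 → $109,603; Winslow Recovery 580,050.41 → $580,050.

West Transit: $1,757,435 | Upper Arts: $210,774 | North Outreach: $403,600 | Harbor Advocacy: $386,138 | Thornfield Mentoring: $109,603 | Winslow Recovery: $580,050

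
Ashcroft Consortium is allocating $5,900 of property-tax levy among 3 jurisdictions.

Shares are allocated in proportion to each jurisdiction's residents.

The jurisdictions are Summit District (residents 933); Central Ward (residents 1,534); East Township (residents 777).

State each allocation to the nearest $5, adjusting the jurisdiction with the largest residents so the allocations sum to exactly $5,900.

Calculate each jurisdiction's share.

Residents total: 933 + 1,534 + 777 = 3,244.
Unrounded shares: Summit District 1,696.89; Central Ward 2,789.95; East Township 1,413.16.
At nearest $5: Summit District $1,695; Central Ward $2,790; East Township $1,415. Sum = $5,900.
No rounding difference to absorb.

Summit District: $1,695 · Central Ward: $2,790 · East Township: $1,415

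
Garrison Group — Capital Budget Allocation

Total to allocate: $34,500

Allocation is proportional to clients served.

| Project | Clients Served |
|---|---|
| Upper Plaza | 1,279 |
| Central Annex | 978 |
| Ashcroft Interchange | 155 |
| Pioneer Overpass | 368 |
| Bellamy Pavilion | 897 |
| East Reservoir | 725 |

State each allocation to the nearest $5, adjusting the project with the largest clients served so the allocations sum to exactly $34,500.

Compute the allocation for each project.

Total clients served = 1,279 + 978 + 155 + 368 + 897 + 725 = 4,402.
Pro-rata amounts: Upper Plaza 10,023.97; Central Annex 7,664.93; Ashcroft Interchange 1,214.79; Pioneer Overpass 2,884.14; Bellamy Pavilion 7,030.10; East Reservoir 5,682.08.
Rounded to nearest $5: Upper Plaza $10,025; Central Annex $7,665; Ashcroft Interchange $1,215; Pioneer Overpass $2,885; Bellamy Pavilion $7,030; East Reservoir $5,680. Sum = $34,500.
No rounding difference to absorb.

Upper Plaza: $10,025 · Central Annex: $7,665 · Ashcroft Interchange: $1,215 · Pioneer Overpass: $2,885 · Bellamy Pavilion: $7,030 · East Reservoir: $5,680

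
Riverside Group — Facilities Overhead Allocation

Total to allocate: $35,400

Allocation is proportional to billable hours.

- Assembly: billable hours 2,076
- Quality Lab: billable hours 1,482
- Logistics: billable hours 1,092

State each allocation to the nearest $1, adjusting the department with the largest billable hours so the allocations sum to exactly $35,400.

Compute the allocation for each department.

Assembly: $15,805; Quality Lab: $11,282; Logistics: $8,313

Total billable hours = 2,076 + 1,482 + 1,092 = 4,650.
Proportional shares: Assembly 15,804.39; Quality Lab 11,282.32; Logistics 8,313.29.
After rounding ($1): Assembly $15,804; Quality Lab $11,282; Logistics $8,313. Sum = $35,399.
Difference $35,400 − $35,399 = +$1 applied to largest billable hours (Assembly): Assembly becomes $15,805.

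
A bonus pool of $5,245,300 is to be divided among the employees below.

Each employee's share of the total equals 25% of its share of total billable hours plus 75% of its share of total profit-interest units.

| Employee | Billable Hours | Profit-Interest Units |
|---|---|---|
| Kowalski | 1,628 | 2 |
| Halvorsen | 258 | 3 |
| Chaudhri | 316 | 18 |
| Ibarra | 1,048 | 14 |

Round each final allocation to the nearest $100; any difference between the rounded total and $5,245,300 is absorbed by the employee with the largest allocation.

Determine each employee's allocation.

Totals — billable hours 3,250, profit-interest units 37.
Blended shares (25% billable hours + 75% profit-interest units): Kowalski 0.1658; Halvorsen 0.0807; Chaudhri 0.3892; Ibarra 0.3644.
Raw shares: Kowalski 869,520.25; Halvorsen 423,069.98; Chaudhri 2,041,326.81; Ibarra 1,911,382.96.
At nearest $100: Kowalski $869,500; Halvorsen $423,100; Chaudhri $2,041,300; Ibarra $1,911,400. Sum = $5,245,300.
No rounding difference to absorb.

Kowalski: $869,500 | Halvorsen: $423,100 | Chaudhri: $2,041,300 | Ibarra: $1,911,400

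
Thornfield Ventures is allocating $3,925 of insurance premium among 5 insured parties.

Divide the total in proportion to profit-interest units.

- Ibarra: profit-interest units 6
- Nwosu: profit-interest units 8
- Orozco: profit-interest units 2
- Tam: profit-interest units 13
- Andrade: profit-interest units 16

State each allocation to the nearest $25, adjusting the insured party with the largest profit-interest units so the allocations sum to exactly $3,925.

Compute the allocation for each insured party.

Ibarra: $525 | Nwosu: $700 | Orozco: $175 | Tam: $1,125 | Andrade: $1,400

Combined profit-interest units = 6 + 8 + 2 + 13 + 16 = 45.
Pro-rata amounts: Ibarra 523.33; Nwosu 697.78; Orozco 174.44; Tam 1,133.89; Andrade 1,395.56.
After rounding ($25): Ibarra $525; Nwosu $700; Orozco $175; Tam $1,125; Andrade $1,400. Sum = $3,925.
Rounded total matches; no reconciliation needed.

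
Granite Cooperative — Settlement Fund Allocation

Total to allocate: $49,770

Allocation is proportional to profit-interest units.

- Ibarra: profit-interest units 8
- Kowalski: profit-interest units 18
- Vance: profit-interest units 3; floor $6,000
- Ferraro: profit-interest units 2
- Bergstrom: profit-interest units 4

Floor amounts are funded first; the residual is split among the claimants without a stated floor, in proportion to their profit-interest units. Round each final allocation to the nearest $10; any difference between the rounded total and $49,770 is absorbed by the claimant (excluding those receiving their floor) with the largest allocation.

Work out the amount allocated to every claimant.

Fund the minimums — Vance $6,000. Balance $43,770.
Balance split over remaining profit-interest units 32: Ibarra 10,942.50 → $10,940; Kowalski 24,620.62 → $24,620; Ferraro 2,735.62 → $2,740; Bergstrom 5,471.25 → $5,470.

Ibarra: $10,940 · Kowalski: $24,620 · Vance: $6,000 · Ferraro: $2,740 · Bergstrom: $5,470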